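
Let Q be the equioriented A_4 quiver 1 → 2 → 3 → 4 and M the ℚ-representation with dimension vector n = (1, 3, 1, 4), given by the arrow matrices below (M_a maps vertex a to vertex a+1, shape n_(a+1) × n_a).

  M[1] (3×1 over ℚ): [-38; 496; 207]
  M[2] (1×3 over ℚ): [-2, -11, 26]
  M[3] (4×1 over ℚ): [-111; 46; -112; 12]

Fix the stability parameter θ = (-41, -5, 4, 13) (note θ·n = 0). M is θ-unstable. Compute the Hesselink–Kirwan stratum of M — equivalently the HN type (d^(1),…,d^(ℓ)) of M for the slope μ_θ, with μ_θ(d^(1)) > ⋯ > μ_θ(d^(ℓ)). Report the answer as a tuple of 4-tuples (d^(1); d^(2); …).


Via rank(M_{q-1}∘⋯∘M_p): M ≅ I[1,4], I[2,2]^2, I[4,4]^3.
μ_θ-semistable layers: μ^(1)=13; μ^(2)=4; μ^(3)=-5; μ^(4)=-41

((0, 0, 0, 4); (0, 0, 1, 0); (0, 3, 0, 0); (1, 0, 0, 0))


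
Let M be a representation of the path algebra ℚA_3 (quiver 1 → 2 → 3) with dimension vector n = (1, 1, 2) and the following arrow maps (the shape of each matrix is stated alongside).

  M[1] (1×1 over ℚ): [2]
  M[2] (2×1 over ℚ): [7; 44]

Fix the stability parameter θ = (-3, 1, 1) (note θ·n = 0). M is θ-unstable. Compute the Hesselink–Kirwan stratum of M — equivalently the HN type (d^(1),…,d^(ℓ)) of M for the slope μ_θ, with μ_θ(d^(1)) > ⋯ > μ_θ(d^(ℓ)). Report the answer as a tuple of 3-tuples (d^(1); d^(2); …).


Barcode: M ≅ I[1,3], I[3,3]. HN layers by μ_θ (2 steps, strictly decreasing):
  μ^(1)=1; μ^(2)=-3

((0, 1, 2); (1, 0, 0))


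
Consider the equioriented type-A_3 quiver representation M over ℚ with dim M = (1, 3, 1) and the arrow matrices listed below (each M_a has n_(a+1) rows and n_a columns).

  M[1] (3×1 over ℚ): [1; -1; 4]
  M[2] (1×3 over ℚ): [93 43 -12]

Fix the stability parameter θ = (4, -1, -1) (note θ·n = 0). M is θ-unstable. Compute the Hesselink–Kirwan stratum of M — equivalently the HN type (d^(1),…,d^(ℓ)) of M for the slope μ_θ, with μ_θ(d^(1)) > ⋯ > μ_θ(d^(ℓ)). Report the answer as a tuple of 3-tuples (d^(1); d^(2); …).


Interval decomposition of M: I[1,3], I[2,2]^2.
HN type (ℓ=2): μ^(1)=2/3; μ^(2)=-1

((1, 1, 1); (0, 2, 0))


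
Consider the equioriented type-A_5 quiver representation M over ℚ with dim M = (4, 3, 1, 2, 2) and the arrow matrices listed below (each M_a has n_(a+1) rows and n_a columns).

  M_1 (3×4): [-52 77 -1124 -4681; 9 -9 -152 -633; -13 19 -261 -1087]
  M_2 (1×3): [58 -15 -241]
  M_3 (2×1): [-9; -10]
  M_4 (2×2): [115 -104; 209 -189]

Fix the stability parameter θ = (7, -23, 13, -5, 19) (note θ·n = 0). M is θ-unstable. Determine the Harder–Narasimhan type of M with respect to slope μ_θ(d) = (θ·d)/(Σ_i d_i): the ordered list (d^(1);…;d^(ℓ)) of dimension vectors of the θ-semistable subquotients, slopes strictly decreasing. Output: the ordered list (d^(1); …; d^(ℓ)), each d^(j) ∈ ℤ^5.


Via rank(M_{q-1}∘⋯∘M_p): M ≅ I[1,1], I[1,2]^2, I[1,5], I[4,5].
μ_θ-semistable layers: μ^(1)=19; μ^(2)=7; μ^(3)=4; μ^(4)=-5; μ^(5)=-8

((0, 0, 0, 0, 2); (1, 0, 0, 0, 0); (0, 0, 1, 1, 0); (0, 0, 0, 1, 0); (3, 3, 0, 0, 0))


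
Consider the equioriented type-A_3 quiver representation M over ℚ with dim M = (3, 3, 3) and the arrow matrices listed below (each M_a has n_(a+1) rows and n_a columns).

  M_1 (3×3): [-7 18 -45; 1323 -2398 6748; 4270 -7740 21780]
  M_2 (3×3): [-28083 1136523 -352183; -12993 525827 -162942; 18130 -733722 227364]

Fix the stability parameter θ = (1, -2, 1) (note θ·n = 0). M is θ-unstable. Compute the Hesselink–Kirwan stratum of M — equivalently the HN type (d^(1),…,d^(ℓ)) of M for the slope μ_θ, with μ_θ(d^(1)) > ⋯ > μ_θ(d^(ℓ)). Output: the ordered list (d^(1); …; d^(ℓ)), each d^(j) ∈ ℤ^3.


Via rank(M_{q-1}∘⋯∘M_p): M ≅ I[1,1], I[1,3]^2, I[2,3].
μ_θ-semistable layers: μ^(1)=1; μ^(2)=-1/2; μ^(3)=-2

((1, 0, 3); (2, 2, 0); (0, 1, 0))


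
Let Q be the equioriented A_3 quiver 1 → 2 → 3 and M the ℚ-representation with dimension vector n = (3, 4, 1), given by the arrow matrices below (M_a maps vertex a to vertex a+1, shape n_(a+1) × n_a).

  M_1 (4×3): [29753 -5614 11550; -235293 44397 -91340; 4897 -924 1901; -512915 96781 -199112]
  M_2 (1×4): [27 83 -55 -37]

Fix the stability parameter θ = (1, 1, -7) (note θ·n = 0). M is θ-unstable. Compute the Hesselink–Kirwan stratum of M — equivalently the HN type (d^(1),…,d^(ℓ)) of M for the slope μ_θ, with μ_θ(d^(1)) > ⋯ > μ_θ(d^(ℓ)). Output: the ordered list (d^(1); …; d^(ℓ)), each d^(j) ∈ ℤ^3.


Barcode: M ≅ I[1,2]^2, I[1,3], I[2,2]. HN layers by μ_θ (2 steps, strictly decreasing):
  μ^(1)=1; μ^(2)=-5/3

((2, 3, 0); (1, 1, 1))


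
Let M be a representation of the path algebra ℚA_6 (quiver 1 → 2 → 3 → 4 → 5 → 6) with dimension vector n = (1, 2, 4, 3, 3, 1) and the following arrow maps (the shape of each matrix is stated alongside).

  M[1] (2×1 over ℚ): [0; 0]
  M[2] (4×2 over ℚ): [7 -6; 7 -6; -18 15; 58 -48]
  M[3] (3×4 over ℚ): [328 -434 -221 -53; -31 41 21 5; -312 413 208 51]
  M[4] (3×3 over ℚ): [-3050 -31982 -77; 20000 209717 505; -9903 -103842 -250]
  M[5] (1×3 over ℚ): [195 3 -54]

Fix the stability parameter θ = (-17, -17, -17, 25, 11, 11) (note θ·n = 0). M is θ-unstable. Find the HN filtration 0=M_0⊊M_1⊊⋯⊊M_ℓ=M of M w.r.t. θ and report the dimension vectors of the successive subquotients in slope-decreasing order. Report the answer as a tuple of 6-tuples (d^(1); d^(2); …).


Interval decomposition of M: I[1,1], I[2,5], I[2,6], I[3,3], I[3,5].
HN type (ℓ=3): μ^(1)=18; μ^(2)=47/3; μ^(3)=-17

((0, 0, 0, 2, 2, 0); (0, 0, 0, 1, 1, 1); (1, 2, 4, 0, 0, 0))


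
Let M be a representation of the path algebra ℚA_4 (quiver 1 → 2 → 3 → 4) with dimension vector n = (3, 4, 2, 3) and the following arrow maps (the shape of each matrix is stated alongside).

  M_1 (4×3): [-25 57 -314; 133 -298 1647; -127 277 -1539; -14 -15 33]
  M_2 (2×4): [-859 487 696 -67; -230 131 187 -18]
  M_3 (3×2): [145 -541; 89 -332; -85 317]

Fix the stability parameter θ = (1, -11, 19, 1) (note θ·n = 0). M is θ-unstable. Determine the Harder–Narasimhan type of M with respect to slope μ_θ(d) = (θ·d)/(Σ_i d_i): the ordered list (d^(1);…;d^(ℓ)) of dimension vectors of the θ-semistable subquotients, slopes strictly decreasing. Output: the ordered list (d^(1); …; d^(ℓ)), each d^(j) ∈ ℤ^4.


Via rank(M_{q-1}∘⋯∘M_p): M ≅ I[1,2], I[1,4]^2, I[2,2], I[4,4].
μ_θ-semistable layers: μ^(1)=10; μ^(2)=1; μ^(3)=-5; μ^(4)=-11

((0, 0, 2, 2); (0, 0, 0, 1); (3, 3, 0, 0); (0, 1, 0, 0))


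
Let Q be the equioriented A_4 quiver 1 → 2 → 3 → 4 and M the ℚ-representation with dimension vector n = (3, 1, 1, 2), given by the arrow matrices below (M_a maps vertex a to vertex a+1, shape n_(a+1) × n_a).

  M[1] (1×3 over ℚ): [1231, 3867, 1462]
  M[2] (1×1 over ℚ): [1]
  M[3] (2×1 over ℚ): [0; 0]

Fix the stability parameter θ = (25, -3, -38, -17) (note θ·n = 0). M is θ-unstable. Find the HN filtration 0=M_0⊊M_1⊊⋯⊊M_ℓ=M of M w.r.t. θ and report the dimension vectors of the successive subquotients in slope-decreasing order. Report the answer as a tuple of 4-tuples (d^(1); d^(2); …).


Via rank(M_{q-1}∘⋯∘M_p): M ≅ I[1,1]^2, I[1,3], I[4,4]^2.
μ_θ-semistable layers: μ^(1)=25; μ^(2)=-16/3; μ^(3)=-17

((2, 0, 0, 0); (1, 1, 1, 0); (0, 0, 0, 2))


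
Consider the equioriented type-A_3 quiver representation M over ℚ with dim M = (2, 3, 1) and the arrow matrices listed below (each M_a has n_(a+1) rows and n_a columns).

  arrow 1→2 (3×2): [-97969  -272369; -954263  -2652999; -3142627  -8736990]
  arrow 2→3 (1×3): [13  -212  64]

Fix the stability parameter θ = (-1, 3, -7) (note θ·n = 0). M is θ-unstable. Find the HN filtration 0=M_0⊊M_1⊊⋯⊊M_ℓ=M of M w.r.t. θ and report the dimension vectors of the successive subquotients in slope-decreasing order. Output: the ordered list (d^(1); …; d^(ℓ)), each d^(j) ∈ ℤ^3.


Via rank(M_{q-1}∘⋯∘M_p): M ≅ I[1,2], I[1,3], I[2,2].
μ_θ-semistable layers: μ^(1)=3; μ^(2)=-1; μ^(3)=-5/3

((0, 2, 0); (1, 0, 0); (1, 1, 1))


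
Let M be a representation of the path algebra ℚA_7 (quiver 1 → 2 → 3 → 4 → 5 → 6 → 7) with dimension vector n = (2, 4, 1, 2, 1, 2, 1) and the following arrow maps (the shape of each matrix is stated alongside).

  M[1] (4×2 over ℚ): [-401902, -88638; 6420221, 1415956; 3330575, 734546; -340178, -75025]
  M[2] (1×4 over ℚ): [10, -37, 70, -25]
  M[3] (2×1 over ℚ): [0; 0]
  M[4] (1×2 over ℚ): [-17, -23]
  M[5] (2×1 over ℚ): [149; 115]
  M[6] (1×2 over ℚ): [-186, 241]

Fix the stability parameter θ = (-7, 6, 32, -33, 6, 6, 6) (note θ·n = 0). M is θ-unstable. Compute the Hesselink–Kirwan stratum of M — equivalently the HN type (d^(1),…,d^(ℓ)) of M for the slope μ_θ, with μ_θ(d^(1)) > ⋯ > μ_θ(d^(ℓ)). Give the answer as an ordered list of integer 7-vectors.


Barcode: M ≅ I[1,2], I[1,3], I[2,2]^2, I[4,4], I[4,7], I[6,6]. HN layers by μ_θ (4 steps, strictly decreasing):
  μ^(1)=32; μ^(2)=6; μ^(3)=-7; μ^(4)=-33

((0, 0, 1, 0, 0, 0, 0); (0, 4, 0, 0, 1, 2, 1); (2, 0, 0, 0, 0, 0, 0); (0, 0, 0, 2, 0, 0, 0))


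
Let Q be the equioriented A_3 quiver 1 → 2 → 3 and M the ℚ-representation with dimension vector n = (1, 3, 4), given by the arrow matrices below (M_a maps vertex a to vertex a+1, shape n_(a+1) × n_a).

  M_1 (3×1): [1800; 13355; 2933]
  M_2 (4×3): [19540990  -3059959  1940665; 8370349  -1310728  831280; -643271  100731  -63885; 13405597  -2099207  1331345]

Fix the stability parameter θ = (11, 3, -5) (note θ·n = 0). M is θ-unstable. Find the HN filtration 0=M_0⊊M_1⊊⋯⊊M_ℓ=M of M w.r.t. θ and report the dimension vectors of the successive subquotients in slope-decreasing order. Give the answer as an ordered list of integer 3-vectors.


Interval decomposition of M: I[1,2], I[2,3]^2, I[3,3]^2.
HN type (ℓ=3): μ^(1)=7; μ^(2)=-1; μ^(3)=-5

((1, 1, 0); (0, 2, 2); (0, 0, 2))


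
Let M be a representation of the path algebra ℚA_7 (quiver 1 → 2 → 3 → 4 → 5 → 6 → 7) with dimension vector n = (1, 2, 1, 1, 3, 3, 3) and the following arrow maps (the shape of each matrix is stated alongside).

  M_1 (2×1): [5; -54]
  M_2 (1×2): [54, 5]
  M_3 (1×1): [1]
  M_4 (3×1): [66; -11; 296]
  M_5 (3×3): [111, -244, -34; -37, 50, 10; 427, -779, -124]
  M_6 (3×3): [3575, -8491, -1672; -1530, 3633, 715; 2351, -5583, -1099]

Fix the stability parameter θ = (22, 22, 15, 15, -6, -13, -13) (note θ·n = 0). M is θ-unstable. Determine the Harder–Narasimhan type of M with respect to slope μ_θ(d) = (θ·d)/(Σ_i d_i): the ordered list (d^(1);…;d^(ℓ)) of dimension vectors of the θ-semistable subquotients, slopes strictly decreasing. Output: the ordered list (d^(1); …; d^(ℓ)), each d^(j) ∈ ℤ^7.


Interval decomposition of M: I[1,2], I[2,7], I[5,5], I[5,7], I[6,7].
HN type (ℓ=5): μ^(1)=22; μ^(2)=10/3; μ^(3)=-6; μ^(4)=-32/3; μ^(5)=-13

((1, 1, 0, 0, 0, 0, 0); (0, 1, 1, 1, 1, 1, 1); (0, 0, 0, 0, 1, 0, 0); (0, 0, 0, 0, 1, 1, 1); (0, 0, 0, 0, 0, 1, 1))


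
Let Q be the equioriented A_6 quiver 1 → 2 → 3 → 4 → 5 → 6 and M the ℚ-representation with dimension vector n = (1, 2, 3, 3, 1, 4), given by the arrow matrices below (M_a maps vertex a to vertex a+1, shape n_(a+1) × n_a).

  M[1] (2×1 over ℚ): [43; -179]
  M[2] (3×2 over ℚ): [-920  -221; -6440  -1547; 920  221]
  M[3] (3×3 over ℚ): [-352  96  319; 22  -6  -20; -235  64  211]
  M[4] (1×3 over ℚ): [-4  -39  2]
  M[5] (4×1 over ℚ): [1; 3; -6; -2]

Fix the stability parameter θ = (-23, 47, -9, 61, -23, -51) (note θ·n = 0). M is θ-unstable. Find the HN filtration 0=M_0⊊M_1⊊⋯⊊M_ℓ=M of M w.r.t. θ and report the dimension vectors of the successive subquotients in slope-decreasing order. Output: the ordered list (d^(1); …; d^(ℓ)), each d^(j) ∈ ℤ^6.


Via rank(M_{q-1}∘⋯∘M_p): M ≅ I[1,4], I[2,2], I[3,4], I[3,6], I[6,6]^3.
μ_θ-semistable layers: μ^(1)=61; μ^(2)=47; μ^(3)=19; μ^(4)=-13/3; μ^(5)=-9; μ^(6)=-23; μ^(7)=-51

((0, 0, 0, 2, 0, 0); (0, 1, 0, 0, 0, 0); (0, 1, 1, 0, 0, 0); (0, 0, 0, 1, 1, 1); (0, 0, 2, 0, 0, 0); (1, 0, 0, 0, 0, 0); (0, 0, 0, 0, 0, 3))


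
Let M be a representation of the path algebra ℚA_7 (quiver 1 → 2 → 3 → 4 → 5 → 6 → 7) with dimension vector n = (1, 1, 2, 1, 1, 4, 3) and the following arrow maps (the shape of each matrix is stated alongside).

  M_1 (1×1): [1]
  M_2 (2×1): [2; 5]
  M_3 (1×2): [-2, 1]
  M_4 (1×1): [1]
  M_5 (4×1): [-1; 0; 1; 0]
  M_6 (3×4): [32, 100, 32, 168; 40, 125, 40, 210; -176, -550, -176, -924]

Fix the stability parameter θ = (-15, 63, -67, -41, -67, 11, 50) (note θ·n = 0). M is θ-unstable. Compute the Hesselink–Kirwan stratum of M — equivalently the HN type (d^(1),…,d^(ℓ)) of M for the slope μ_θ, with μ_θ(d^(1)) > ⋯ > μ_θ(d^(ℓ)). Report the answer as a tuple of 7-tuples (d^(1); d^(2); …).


Interval decomposition of M: I[1,6], I[3,3], I[6,6]^2, I[6,7], I[7,7]^2.
HN type (ℓ=4): μ^(1)=50; μ^(2)=11; μ^(3)=-127/5; μ^(4)=-67

((0, 0, 0, 0, 0, 0, 3); (0, 0, 0, 0, 0, 4, 0); (1, 1, 1, 1, 1, 0, 0); (0, 0, 1, 0, 0, 0, 0))


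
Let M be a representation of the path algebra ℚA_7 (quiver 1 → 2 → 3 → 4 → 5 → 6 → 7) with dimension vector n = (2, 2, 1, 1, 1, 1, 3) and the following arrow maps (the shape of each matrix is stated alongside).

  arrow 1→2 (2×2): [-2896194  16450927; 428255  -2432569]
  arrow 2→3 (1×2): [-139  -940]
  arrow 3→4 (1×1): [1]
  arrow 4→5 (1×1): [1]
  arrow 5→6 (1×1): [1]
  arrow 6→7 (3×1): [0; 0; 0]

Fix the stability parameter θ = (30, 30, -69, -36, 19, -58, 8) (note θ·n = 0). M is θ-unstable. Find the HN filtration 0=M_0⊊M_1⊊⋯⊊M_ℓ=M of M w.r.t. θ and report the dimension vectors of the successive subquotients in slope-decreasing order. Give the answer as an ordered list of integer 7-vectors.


Barcode: M ≅ I[1,2], I[1,6], I[7,7]^3. HN layers by μ_θ (3 steps, strictly decreasing):
  μ^(1)=30; μ^(2)=8; μ^(3)=-14

((1, 1, 0, 0, 0, 0, 0); (0, 0, 0, 0, 0, 0, 3); (1, 1, 1, 1, 1, 1, 0))


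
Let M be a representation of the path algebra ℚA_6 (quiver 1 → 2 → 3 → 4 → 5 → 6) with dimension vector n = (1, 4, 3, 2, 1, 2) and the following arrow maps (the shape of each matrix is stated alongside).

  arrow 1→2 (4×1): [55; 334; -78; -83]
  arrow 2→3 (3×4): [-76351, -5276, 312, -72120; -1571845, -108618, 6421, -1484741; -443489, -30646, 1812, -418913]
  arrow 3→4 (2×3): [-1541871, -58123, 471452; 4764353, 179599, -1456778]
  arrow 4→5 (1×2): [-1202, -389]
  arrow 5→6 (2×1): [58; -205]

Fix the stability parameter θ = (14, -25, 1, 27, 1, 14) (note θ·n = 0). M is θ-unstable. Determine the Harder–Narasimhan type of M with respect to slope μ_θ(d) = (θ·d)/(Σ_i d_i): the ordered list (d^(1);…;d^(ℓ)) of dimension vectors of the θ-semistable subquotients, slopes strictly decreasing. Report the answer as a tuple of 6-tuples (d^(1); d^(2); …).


Interval decomposition of M: I[1,6], I[2,2], I[2,3], I[2,4], I[6,6].
HN type (ℓ=5): μ^(1)=27; μ^(2)=14; μ^(3)=1; μ^(4)=-11/2; μ^(5)=-25

((0, 0, 0, 1, 0, 0); (0, 0, 0, 1, 1, 2); (0, 0, 3, 0, 0, 0); (1, 1, 0, 0, 0, 0); (0, 3, 0, 0, 0, 0))


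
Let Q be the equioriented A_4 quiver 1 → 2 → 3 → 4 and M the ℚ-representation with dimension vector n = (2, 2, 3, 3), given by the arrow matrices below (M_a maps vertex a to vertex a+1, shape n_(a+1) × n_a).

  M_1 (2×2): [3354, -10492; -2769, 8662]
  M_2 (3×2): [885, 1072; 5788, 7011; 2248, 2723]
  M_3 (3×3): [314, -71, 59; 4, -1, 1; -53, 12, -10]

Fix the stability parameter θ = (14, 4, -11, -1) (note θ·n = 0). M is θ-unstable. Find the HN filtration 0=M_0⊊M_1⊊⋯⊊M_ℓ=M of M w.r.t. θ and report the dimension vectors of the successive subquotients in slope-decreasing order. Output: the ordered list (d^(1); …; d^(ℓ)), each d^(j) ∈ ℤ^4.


Via rank(M_{q-1}∘⋯∘M_p): M ≅ I[1,1], I[1,3], I[2,4], I[3,4], I[4,4].
μ_θ-semistable layers: μ^(1)=14; μ^(2)=7/3; μ^(3)=-1; μ^(4)=-7/2; μ^(5)=-11

((1, 0, 0, 0); (1, 1, 1, 0); (0, 0, 0, 3); (0, 1, 1, 0); (0, 0, 1, 0))


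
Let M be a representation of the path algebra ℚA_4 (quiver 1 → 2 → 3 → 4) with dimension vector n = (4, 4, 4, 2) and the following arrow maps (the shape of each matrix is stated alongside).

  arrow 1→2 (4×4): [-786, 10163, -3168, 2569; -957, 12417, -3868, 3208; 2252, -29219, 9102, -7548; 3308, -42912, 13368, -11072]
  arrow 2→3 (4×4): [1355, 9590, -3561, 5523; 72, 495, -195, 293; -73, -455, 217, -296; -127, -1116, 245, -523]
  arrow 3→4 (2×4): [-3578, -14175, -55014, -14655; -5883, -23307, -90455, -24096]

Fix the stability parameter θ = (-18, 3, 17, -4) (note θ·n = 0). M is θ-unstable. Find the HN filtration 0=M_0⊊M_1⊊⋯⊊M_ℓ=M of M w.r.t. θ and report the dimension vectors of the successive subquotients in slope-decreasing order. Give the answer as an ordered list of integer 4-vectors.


Interval decomposition of M: I[1,1], I[1,3], I[1,4]^2, I[2,3].
HN type (ℓ=4): μ^(1)=17; μ^(2)=13/2; μ^(3)=3; μ^(4)=-18

((0, 0, 2, 0); (0, 0, 2, 2); (0, 4, 0, 0); (4, 0, 0, 0))


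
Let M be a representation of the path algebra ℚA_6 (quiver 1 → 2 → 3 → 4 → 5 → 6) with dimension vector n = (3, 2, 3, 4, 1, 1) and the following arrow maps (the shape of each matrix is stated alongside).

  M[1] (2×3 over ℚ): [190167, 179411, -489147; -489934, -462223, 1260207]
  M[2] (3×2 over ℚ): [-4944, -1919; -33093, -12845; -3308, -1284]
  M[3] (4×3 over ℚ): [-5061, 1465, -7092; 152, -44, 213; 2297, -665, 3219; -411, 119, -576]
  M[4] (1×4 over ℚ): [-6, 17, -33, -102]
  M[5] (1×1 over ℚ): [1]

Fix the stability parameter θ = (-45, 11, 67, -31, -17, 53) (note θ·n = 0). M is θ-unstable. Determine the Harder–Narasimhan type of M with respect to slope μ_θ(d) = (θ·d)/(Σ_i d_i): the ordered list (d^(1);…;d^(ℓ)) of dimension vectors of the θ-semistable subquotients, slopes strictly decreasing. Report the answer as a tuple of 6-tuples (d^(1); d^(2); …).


Via rank(M_{q-1}∘⋯∘M_p): M ≅ I[1,1], I[1,3], I[1,6], I[3,4], I[4,4]^2.
μ_θ-semistable layers: μ^(1)=67; μ^(2)=53; μ^(3)=18; μ^(4)=11; μ^(5)=15/2; μ^(6)=-31; μ^(7)=-45

((0, 0, 1, 0, 0, 0); (0, 0, 0, 0, 0, 1); (0, 0, 1, 1, 0, 0); (0, 1, 0, 0, 0, 0); (0, 1, 1, 1, 1, 0); (0, 0, 0, 2, 0, 0); (3, 0, 0, 0, 0, 0))


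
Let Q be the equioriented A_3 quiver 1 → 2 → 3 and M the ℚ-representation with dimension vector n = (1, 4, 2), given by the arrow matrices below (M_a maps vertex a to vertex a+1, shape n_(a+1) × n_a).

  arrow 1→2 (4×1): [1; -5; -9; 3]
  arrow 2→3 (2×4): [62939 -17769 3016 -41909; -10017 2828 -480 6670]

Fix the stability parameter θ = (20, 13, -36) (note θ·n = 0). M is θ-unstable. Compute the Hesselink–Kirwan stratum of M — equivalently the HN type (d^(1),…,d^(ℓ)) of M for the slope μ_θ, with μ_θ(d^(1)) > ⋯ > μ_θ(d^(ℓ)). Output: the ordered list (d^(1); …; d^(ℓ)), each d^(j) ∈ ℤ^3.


Interval decomposition of M: I[1,3], I[2,2]^2, I[2,3].
HN type (ℓ=3): μ^(1)=13; μ^(2)=-1; μ^(3)=-23/2

((0, 2, 0); (1, 1, 1); (0, 1, 1))


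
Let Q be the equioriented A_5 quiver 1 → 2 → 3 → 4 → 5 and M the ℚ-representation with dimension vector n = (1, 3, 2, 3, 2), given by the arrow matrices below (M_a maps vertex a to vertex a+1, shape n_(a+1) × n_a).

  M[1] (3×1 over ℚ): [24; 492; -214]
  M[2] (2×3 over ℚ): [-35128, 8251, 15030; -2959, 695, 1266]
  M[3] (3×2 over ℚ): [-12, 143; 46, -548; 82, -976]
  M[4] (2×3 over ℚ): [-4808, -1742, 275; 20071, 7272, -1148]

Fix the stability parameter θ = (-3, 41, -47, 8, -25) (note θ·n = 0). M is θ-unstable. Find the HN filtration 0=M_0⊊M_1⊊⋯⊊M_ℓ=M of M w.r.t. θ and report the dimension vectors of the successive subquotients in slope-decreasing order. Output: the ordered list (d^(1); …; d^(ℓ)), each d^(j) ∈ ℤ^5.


Barcode: M ≅ I[1,2], I[2,5]^2, I[4,4]. HN layers by μ_θ (4 steps, strictly decreasing):
  μ^(1)=41; μ^(2)=8; μ^(3)=-3; μ^(4)=-23/4

((0, 1, 0, 0, 0); (0, 0, 0, 1, 0); (1, 0, 0, 0, 0); (0, 2, 2, 2, 2))


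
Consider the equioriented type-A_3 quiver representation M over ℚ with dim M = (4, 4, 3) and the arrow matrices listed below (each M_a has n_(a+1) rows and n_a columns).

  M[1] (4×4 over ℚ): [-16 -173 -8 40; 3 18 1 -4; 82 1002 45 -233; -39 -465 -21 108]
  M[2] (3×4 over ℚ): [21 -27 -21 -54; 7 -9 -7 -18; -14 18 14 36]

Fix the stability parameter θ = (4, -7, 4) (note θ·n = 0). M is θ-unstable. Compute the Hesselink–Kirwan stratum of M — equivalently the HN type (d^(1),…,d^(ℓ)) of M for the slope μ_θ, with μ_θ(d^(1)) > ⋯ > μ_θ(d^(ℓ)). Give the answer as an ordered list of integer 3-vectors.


Interval decomposition of M: I[1,1], I[1,2]^2, I[1,3], I[2,2], I[3,3]^2.
HN type (ℓ=3): μ^(1)=4; μ^(2)=-3/2; μ^(3)=-7

((1, 0, 3); (3, 3, 0); (0, 1, 0))


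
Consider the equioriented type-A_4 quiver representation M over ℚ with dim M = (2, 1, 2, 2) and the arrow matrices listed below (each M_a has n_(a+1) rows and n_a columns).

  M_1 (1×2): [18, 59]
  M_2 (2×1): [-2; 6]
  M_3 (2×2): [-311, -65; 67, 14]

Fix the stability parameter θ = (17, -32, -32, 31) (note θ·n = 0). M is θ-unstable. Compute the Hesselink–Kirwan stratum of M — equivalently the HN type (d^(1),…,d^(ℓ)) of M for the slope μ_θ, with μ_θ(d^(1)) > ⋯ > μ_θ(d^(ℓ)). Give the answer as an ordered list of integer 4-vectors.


Barcode: M ≅ I[1,1], I[1,4], I[3,4]. HN layers by μ_θ (4 steps, strictly decreasing):
  μ^(1)=31; μ^(2)=17; μ^(3)=-47/3; μ^(4)=-32

((0, 0, 0, 2); (1, 0, 0, 0); (1, 1, 1, 0); (0, 0, 1, 0))


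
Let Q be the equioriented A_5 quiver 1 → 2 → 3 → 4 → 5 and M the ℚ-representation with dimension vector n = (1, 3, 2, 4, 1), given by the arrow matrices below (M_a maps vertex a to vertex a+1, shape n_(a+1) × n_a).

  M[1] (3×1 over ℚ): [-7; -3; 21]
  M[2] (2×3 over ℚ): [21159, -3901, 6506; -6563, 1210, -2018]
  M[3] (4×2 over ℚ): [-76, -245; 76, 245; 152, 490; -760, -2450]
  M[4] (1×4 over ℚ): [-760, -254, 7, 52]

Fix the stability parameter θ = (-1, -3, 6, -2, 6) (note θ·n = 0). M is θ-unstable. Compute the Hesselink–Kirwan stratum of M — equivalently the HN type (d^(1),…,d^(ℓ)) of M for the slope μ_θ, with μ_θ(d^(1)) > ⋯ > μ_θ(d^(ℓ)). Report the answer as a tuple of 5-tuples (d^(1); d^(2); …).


Barcode: M ≅ I[1,4], I[2,2], I[2,3], I[4,4]^2, I[4,5]. HN layers by μ_θ (4 steps, strictly decreasing):
  μ^(1)=6; μ^(2)=2; μ^(3)=-2; μ^(4)=-3

((0, 0, 1, 0, 1); (0, 0, 1, 1, 0); (1, 1, 0, 3, 0); (0, 2, 0, 0, 0))


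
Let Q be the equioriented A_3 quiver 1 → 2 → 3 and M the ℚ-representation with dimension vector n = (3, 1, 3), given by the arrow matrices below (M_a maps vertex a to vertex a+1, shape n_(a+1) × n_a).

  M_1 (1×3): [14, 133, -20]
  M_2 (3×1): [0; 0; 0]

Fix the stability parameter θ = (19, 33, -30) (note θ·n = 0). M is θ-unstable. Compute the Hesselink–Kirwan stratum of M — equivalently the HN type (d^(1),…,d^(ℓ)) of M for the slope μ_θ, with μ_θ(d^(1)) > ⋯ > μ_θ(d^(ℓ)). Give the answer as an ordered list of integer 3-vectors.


Barcode: M ≅ I[1,1]^2, I[1,2], I[3,3]^3. HN layers by μ_θ (3 steps, strictly decreasing):
  μ^(1)=33; μ^(2)=19; μ^(3)=-30

((0, 1, 0); (3, 0, 0); (0, 0, 3))


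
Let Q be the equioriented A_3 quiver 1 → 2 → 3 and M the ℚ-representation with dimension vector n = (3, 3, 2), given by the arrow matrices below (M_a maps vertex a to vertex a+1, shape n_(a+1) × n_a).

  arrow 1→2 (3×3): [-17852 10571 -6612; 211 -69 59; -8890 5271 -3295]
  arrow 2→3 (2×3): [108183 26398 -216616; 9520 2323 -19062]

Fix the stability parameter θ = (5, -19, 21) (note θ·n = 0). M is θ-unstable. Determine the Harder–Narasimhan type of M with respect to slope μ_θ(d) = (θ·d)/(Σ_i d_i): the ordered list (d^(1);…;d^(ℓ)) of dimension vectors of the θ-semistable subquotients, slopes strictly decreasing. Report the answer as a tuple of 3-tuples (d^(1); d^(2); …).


Barcode: M ≅ I[1,2], I[1,3]^2. HN layers by μ_θ (2 steps, strictly decreasing):
  μ^(1)=21; μ^(2)=-7

((0, 0, 2); (3, 3, 0))


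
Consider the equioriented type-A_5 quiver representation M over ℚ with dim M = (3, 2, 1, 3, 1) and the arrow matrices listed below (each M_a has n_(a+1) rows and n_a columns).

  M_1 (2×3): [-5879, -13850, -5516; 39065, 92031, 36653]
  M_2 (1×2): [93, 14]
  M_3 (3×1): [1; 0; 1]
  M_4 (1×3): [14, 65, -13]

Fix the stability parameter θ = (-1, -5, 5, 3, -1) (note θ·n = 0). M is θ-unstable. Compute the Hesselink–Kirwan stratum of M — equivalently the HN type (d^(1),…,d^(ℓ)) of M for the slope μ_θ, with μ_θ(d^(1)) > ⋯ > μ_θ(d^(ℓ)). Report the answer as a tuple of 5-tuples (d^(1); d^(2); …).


Barcode: M ≅ I[1,1], I[1,2], I[1,5], I[4,4]^2. HN layers by μ_θ (4 steps, strictly decreasing):
  μ^(1)=3; μ^(2)=7/3; μ^(3)=-1; μ^(4)=-3

((0, 0, 0, 2, 0); (0, 0, 1, 1, 1); (1, 0, 0, 0, 0); (2, 2, 0, 0, 0))


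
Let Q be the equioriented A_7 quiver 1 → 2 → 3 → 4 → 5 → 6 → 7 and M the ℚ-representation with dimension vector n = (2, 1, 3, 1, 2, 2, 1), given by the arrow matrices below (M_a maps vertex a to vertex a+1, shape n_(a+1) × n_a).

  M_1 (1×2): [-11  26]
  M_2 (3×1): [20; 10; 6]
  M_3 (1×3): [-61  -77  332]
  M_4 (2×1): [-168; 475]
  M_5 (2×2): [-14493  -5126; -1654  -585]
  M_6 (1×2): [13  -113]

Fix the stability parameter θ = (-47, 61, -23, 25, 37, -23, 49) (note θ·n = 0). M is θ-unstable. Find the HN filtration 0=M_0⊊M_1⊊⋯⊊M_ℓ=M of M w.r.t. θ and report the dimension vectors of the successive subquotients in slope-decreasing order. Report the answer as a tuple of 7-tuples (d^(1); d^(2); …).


Via rank(M_{q-1}∘⋯∘M_p): M ≅ I[1,1], I[1,7], I[3,3]^2, I[5,6].
μ_θ-semistable layers: μ^(1)=49; μ^(2)=77/5; μ^(3)=7; μ^(4)=-23; μ^(5)=-47

((0, 0, 0, 0, 0, 0, 1); (0, 1, 1, 1, 1, 1, 0); (0, 0, 0, 0, 1, 1, 0); (0, 0, 2, 0, 0, 0, 0); (2, 0, 0, 0, 0, 0, 0))


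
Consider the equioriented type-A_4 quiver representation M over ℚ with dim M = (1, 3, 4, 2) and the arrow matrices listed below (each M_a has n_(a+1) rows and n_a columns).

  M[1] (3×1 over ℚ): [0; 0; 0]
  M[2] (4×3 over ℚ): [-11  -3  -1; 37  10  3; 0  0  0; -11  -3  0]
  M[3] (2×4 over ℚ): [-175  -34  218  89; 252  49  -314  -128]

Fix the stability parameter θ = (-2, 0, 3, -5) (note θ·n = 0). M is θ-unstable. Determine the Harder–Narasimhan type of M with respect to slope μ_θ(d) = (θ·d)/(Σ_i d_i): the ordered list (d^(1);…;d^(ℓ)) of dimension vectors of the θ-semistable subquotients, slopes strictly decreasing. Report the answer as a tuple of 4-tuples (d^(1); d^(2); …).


Barcode: M ≅ I[1,1], I[2,3], I[2,4]^2, I[3,3]. HN layers by μ_θ (4 steps, strictly decreasing):
  μ^(1)=3; μ^(2)=0; μ^(3)=-2/3; μ^(4)=-2

((0, 0, 2, 0); (0, 1, 0, 0); (0, 2, 2, 2); (1, 0, 0, 0))


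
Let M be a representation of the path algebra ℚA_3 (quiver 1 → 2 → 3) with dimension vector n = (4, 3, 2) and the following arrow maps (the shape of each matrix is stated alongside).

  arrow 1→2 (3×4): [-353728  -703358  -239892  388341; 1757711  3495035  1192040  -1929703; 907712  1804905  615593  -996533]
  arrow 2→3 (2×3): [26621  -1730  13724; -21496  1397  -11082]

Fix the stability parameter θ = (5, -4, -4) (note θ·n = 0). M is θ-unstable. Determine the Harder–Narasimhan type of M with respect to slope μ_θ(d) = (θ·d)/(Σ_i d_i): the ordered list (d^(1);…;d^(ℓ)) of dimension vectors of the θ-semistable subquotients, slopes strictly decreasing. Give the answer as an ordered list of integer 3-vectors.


Interval decomposition of M: I[1,1], I[1,2], I[1,3]^2.
HN type (ℓ=3): μ^(1)=5; μ^(2)=1/2; μ^(3)=-1

((1, 0, 0); (1, 1, 0); (2, 2, 2))


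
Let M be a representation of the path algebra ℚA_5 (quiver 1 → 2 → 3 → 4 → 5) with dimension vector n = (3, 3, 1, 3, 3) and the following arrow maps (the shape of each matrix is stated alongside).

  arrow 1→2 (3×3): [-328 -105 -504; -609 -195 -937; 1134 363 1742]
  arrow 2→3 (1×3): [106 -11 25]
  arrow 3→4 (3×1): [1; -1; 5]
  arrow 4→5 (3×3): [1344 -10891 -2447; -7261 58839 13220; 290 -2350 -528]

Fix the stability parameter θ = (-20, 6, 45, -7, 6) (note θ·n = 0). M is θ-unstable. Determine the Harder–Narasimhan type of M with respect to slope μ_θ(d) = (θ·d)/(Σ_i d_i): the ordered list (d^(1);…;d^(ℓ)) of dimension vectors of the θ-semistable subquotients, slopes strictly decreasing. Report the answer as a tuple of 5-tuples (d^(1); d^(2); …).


Interval decomposition of M: I[1,1], I[1,2], I[1,4], I[2,2], I[4,5]^2, I[5,5].
HN type (ℓ=4): μ^(1)=19; μ^(2)=6; μ^(3)=-7; μ^(4)=-20

((0, 0, 1, 1, 0); (0, 3, 0, 0, 3); (0, 0, 0, 2, 0); (3, 0, 0, 0, 0))


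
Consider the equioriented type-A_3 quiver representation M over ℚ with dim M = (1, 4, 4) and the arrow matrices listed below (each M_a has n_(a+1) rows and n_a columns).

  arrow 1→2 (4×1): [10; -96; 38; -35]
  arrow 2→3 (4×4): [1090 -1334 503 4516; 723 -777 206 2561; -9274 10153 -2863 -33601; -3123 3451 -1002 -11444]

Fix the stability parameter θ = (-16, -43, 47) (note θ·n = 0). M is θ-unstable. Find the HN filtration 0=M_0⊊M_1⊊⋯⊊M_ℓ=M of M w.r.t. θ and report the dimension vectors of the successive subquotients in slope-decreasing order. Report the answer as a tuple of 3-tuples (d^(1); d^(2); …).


Barcode: M ≅ I[1,3], I[2,3]^3. HN layers by μ_θ (3 steps, strictly decreasing):
  μ^(1)=47; μ^(2)=-59/2; μ^(3)=-43

((0, 0, 4); (1, 1, 0); (0, 3, 0))


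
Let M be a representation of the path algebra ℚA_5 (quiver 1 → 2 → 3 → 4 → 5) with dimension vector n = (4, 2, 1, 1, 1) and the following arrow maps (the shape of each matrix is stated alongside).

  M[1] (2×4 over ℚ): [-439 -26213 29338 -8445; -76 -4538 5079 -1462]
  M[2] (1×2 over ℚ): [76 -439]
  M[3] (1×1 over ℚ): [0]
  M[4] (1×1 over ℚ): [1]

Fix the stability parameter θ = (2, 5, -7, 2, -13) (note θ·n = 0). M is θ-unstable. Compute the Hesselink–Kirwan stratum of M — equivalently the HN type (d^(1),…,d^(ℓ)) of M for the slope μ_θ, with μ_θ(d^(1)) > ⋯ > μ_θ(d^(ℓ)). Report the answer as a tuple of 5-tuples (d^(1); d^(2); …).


Barcode: M ≅ I[1,1]^2, I[1,2], I[1,3], I[4,5]. HN layers by μ_θ (4 steps, strictly decreasing):
  μ^(1)=5; μ^(2)=2; μ^(3)=0; μ^(4)=-11/2

((0, 1, 0, 0, 0); (3, 0, 0, 0, 0); (1, 1, 1, 0, 0); (0, 0, 0, 1, 1))


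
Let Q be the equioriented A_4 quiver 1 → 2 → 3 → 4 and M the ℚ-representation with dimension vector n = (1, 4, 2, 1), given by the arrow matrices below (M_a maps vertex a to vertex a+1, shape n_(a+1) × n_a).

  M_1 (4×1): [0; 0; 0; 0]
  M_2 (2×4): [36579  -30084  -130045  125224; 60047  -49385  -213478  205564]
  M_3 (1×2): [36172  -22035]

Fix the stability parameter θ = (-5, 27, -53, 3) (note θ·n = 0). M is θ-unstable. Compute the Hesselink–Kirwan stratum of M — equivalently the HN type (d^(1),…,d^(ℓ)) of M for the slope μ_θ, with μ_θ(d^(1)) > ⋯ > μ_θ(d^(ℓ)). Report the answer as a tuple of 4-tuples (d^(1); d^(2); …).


Interval decomposition of M: I[1,1], I[2,2]^2, I[2,3], I[2,4].
HN type (ℓ=4): μ^(1)=27; μ^(2)=3; μ^(3)=-5; μ^(4)=-13

((0, 2, 0, 0); (0, 0, 0, 1); (1, 0, 0, 0); (0, 2, 2, 0))


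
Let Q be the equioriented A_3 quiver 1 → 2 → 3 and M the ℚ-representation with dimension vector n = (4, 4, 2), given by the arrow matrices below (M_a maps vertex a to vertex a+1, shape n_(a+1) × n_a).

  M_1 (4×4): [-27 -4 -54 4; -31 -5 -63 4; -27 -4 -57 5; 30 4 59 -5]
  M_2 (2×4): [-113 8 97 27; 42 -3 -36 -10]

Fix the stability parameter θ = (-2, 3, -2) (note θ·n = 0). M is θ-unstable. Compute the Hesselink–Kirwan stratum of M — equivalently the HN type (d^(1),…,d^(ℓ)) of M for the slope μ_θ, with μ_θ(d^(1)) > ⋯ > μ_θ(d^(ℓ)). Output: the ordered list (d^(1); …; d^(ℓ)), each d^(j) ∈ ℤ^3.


Interval decomposition of M: I[1,2]^2, I[1,3]^2.
HN type (ℓ=3): μ^(1)=3; μ^(2)=1/2; μ^(3)=-2

((0, 2, 0); (0, 2, 2); (4, 0, 0))


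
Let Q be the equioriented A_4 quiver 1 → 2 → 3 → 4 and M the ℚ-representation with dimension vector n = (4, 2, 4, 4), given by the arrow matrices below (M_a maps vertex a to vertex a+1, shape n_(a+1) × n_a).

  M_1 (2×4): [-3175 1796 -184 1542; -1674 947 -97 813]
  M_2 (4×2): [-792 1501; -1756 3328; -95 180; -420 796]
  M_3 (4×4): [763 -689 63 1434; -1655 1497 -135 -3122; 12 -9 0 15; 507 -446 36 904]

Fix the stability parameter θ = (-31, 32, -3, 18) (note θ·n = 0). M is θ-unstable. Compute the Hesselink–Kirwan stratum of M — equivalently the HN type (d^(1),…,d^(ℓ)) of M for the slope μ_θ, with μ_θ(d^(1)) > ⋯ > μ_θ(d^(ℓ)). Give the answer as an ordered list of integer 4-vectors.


Interval decomposition of M: I[1,1]^2, I[1,4]^2, I[3,3], I[3,4], I[4,4].
HN type (ℓ=4): μ^(1)=18; μ^(2)=29/2; μ^(3)=-3; μ^(4)=-31

((0, 0, 0, 4); (0, 2, 2, 0); (0, 0, 2, 0); (4, 0, 0, 0))


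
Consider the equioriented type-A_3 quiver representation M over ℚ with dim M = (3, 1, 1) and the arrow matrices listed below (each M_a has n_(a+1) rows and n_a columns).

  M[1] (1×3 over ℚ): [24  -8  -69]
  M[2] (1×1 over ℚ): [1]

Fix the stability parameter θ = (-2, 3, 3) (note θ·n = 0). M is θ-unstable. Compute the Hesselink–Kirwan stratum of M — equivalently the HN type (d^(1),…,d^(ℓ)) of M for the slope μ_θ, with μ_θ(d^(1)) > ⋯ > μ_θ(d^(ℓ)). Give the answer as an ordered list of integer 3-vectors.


Via rank(M_{q-1}∘⋯∘M_p): M ≅ I[1,1]^2, I[1,3].
μ_θ-semistable layers: μ^(1)=3; μ^(2)=-2

((0, 1, 1); (3, 0, 0))


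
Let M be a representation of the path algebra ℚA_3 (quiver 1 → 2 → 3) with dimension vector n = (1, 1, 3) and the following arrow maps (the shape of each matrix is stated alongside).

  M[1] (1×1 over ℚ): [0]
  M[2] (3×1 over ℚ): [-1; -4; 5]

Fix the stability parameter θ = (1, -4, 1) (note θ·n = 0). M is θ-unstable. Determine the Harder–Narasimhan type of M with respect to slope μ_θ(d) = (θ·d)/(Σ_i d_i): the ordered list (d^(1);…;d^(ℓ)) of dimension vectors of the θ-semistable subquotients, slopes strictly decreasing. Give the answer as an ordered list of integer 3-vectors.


Barcode: M ≅ I[1,1], I[2,3], I[3,3]^2. HN layers by μ_θ (2 steps, strictly decreasing):
  μ^(1)=1; μ^(2)=-4

((1, 0, 3); (0, 1, 0))


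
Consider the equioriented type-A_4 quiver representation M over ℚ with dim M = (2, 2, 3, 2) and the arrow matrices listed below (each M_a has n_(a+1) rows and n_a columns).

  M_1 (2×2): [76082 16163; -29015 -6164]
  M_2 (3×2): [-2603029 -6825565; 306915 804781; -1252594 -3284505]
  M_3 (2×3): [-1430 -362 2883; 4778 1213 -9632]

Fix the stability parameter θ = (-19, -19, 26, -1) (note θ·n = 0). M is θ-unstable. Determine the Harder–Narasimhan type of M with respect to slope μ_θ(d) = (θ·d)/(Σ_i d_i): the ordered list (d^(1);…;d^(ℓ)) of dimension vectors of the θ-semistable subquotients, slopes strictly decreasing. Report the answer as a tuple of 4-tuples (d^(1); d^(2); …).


Via rank(M_{q-1}∘⋯∘M_p): M ≅ I[1,4]^2, I[3,3].
μ_θ-semistable layers: μ^(1)=26; μ^(2)=25/2; μ^(3)=-19

((0, 0, 1, 0); (0, 0, 2, 2); (2, 2, 0, 0))


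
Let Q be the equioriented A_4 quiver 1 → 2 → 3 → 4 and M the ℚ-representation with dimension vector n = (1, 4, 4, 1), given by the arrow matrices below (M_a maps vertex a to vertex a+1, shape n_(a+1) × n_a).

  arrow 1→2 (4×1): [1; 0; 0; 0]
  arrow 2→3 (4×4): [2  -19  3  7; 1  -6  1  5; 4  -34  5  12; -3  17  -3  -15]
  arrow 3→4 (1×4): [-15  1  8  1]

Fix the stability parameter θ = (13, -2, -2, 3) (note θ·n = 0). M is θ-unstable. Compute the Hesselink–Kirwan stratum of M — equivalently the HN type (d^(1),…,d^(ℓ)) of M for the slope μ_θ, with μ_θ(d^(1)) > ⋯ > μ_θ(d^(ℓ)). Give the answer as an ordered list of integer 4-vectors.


Interval decomposition of M: I[1,3], I[2,3]^2, I[2,4].
HN type (ℓ=2): μ^(1)=3; μ^(2)=-2

((1, 1, 1, 1); (0, 3, 3, 0))


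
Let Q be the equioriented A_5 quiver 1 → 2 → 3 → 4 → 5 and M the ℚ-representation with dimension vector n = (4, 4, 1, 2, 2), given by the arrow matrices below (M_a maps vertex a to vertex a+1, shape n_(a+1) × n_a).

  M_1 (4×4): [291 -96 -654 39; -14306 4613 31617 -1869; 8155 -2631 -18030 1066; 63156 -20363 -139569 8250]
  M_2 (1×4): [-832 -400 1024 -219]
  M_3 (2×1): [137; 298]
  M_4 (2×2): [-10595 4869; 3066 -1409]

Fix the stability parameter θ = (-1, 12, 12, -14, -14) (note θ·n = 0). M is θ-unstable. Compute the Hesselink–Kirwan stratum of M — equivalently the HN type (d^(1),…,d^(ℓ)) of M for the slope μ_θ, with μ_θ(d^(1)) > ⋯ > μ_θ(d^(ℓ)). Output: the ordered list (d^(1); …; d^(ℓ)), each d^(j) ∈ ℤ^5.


Interval decomposition of M: I[1,2]^3, I[1,5], I[4,5].
HN type (ℓ=3): μ^(1)=12; μ^(2)=-1; μ^(3)=-14

((0, 3, 0, 0, 0); (4, 1, 1, 1, 1); (0, 0, 0, 1, 1))


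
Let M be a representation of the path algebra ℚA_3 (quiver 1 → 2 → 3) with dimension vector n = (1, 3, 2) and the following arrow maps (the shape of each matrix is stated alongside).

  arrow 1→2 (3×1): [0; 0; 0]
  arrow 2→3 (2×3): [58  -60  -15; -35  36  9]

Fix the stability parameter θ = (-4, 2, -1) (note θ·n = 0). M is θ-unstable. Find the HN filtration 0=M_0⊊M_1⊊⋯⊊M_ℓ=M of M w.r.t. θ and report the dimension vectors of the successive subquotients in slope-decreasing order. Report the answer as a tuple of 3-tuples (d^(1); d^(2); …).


Via rank(M_{q-1}∘⋯∘M_p): M ≅ I[1,1], I[2,2], I[2,3]^2.
μ_θ-semistable layers: μ^(1)=2; μ^(2)=1/2; μ^(3)=-4

((0, 1, 0); (0, 2, 2); (1, 0, 0))


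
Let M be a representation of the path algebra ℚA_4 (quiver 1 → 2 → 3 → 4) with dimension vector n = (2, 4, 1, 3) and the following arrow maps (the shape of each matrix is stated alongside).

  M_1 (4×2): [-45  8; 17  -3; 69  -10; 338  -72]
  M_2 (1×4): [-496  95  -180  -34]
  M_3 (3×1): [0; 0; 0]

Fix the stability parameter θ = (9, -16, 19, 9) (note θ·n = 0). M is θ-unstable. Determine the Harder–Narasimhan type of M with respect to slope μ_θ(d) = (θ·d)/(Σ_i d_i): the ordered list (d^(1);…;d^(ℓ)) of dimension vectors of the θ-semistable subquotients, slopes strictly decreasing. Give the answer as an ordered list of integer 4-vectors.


Interval decomposition of M: I[1,2], I[1,3], I[2,2]^2, I[4,4]^3.
HN type (ℓ=4): μ^(1)=19; μ^(2)=9; μ^(3)=-7/2; μ^(4)=-16

((0, 0, 1, 0); (0, 0, 0, 3); (2, 2, 0, 0); (0, 2, 0, 0))


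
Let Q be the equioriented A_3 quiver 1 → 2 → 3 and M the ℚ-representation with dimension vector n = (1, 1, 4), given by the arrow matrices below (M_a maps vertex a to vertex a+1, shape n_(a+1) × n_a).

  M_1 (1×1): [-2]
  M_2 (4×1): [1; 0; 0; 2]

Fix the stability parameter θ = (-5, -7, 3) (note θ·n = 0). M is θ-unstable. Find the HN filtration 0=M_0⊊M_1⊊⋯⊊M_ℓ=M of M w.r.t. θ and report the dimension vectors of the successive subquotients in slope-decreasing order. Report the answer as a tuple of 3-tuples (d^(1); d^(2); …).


Interval decomposition of M: I[1,3], I[3,3]^3.
HN type (ℓ=2): μ^(1)=3; μ^(2)=-6

((0, 0, 4); (1, 1, 0))


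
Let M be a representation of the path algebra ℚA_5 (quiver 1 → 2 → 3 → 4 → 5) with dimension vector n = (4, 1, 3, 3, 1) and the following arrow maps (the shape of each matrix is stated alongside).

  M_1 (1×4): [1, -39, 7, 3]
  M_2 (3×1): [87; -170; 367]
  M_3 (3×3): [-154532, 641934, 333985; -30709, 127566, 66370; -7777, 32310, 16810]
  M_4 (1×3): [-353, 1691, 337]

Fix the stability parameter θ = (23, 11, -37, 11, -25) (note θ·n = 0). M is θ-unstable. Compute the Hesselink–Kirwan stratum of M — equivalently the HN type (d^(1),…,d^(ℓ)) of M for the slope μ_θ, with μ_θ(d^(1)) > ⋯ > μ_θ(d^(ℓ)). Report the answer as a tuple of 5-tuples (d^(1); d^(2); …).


Barcode: M ≅ I[1,1]^3, I[1,5], I[3,3], I[3,4], I[4,4]. HN layers by μ_θ (4 steps, strictly decreasing):
  μ^(1)=23; μ^(2)=11; μ^(3)=-17/5; μ^(4)=-37

((3, 0, 0, 0, 0); (0, 0, 0, 2, 0); (1, 1, 1, 1, 1); (0, 0, 2, 0, 0))
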